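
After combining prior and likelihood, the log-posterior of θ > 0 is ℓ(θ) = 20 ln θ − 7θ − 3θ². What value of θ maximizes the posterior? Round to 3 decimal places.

ℓ'(θ) = 20/θ − 7 − 6θ. Setting this to zero and multiplying by θ: 6θ² + 7θ − 20 = 0.
θ = (−7 + √(7² + 4·6·20)) / (2·6) = (−7 + √529) / 12 = (−7 + 23)/12 = 4/3.
ℓ''(θ) = −20/θ² − 6 < 0, confirming a maximum.

θ̂_MAP = 1.333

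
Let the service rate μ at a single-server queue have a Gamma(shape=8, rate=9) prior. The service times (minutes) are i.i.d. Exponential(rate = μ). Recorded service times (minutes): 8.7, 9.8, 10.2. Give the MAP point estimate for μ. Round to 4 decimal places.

μ̂_MAP = 0.2653

The Exponential(rate=μ) likelihood is ∝ μ^n e^(−μΣtᵢ). Here n = 3 and Σtᵢ = 8.7 + 9.8 + 10.2 = 28.7.
Posterior ∝ μ^7e^(−9μ) · μ^3e^(−28.7μ) = μ^10e^(−37.7μ), i.e. Gamma(11, 37.7).
Mode = (a−1)/b = 10/37.7 ≈ 0.2653.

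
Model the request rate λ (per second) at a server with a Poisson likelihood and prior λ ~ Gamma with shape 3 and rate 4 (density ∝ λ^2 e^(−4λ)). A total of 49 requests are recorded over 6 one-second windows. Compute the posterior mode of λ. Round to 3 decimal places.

λ̂_MAP = 5.100

Σxᵢ = 49, n = 6.
Posterior ∝ λ^2e^(−4λ) · λ^49e^(−6λ) = λ^51e^(−10λ), i.e. Gamma(shape=52, rate=10).
The mode of a Gamma(a, b) with a ≥ 1 (shape–rate) is (a−1)/b = 51/10 ≈ 5.100.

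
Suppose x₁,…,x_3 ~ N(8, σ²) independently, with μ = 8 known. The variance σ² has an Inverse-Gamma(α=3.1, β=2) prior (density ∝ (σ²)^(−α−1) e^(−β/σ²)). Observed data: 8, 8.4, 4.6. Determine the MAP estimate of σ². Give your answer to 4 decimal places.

σ̂²_MAP = 1.4036

Sum of squared deviations about the known mean: SS = (8−8)² + (8.4−8)² + (4.6−8)² = 11.72.
The Normal likelihood contributes (σ²)^(−n/2) exp(−SS/(2σ²)), so the posterior is Inverse-Gamma(α + n/2, β + SS/2) = Inverse-Gamma(4.6, 7.86).
The mode of Inverse-Gamma(a, b) is b/(a+1) = 7.86/5.6 ≈ 1.4036.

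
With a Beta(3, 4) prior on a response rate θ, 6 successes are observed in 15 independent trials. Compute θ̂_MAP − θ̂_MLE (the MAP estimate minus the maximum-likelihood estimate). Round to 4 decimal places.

Posterior is Beta(9, 13); MAP = (9−1)/(22−2) = 8/20 ≈ 0.40000.
MLE ignores the prior: θ̂_MLE = k/n = 6/15 ≈ 0.40000.
Difference = 8/20 − 6/15 = 0 ≈ 0.0000.

MAP − MLE = 0.0000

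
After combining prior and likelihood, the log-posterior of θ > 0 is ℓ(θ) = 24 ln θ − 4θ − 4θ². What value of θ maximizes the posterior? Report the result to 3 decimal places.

ℓ'(θ) = 24/θ − 4 − 8θ. Setting this to zero and multiplying by θ: 8θ² + 4θ − 24 = 0.
θ = (−4 + √(4² + 4·8·24)) / (2·8) = (−4 + √784) / 16 = (−4 + 28)/16 = 3/2.
ℓ''(θ) = −24/θ² − 8 < 0, confirming a maximum.

θ̂_MAP = 1.500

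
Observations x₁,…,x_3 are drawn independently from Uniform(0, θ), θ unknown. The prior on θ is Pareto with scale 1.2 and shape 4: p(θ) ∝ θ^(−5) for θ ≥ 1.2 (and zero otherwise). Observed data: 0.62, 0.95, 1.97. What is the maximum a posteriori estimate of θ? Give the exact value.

The Uniform(0, θ) likelihood is θ^(−n) for θ ≥ max(xᵢ), zero otherwise. Here max(xᵢ) = 1.97.
Posterior ∝ θ^(−5) · θ^(−3) = θ^(−8) on θ ≥ max(1.2, 1.97) = 1.97.
This density is strictly decreasing in θ, so the posterior mode lies at the lower boundary of the support.

θ̂_MAP = 1.97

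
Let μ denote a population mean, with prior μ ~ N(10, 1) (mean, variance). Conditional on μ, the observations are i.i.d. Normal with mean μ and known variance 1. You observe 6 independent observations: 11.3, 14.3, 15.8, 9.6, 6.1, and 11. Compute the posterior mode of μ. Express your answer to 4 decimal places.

n = 6; x̄ = (11.3 + 14.3 + 15.8 + 9.6 + 6.1 + 11)/6 = 68.1/6 = 11.35.
For a Normal prior and Normal likelihood with known variance, the posterior is Normal; its mode equals its mean, the precision-weighted average.
Prior precision 1/σ₀² = 1/1 = 1; data precision n/σ² = 6/1 = 6.
μ̂ = (1·10 + 6·11.35) / (1 + 6) = 78.1/7 = 781/70 ≈ 11.1571.

μ̂_MAP = 11.1571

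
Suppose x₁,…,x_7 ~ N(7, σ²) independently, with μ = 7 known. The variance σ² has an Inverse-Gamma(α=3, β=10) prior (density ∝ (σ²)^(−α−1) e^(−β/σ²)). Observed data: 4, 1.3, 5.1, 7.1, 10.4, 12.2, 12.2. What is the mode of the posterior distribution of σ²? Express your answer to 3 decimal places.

σ̂²_MAP = 8.717

Sum of squared deviations about the known mean: SS = (4−7)² + (1.3−7)² + (5.1−7)² + (7.1−7)² + (10.4−7)² + (12.2−7)² + (12.2−7)² = 110.75.
The Normal likelihood contributes (σ²)^(−n/2) exp(−SS/(2σ²)), so the posterior is Inverse-Gamma(α + n/2, β + SS/2) = Inverse-Gamma(6.5, 65.375).
The mode of Inverse-Gamma(a, b) is b/(a+1) = 65.375/7.5 ≈ 8.717.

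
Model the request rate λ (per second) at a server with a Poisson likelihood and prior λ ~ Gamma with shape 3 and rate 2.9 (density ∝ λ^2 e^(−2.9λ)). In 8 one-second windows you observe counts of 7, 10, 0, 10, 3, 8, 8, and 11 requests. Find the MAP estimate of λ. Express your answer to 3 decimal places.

Σxᵢ = 7+10+0+10+3+8+8+11 = 57, with n = 8.
Posterior ∝ λ^2e^(−2.9λ) · λ^57e^(−8λ) = λ^59e^(−10.9λ), i.e. Gamma(shape=60, rate=10.9).
The mode of a Gamma(a, b) with a ≥ 1 (shape–rate) is (a−1)/b = 59/10.9 ≈ 5.413.

λ̂_MAP = 5.413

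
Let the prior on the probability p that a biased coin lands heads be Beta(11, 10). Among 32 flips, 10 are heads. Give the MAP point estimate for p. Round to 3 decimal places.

Prior: Beta(11, 10).
Data: 10 successes in 32 trials. The binomial likelihood contributes p^10(1−p)^22, so the posterior is Beta(11+10, 10+22) = Beta(21, 32).
For Beta(a, b) with a, b > 1 the mode is (a−1)/(a+b−2) = 20/51 ≈ 0.392.

p̂_MAP = 0.392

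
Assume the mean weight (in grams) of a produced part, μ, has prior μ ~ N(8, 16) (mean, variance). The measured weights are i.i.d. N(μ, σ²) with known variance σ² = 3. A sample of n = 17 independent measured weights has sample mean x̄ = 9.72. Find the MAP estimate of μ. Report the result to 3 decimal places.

μ̂_MAP = 9.701

n = 17, x̄ = 9.72.
For a Normal prior and Normal likelihood with known variance, the posterior is Normal; its mode equals its mean, the precision-weighted average.
Prior precision 1/σ₀² = 1/16 = 0.0625; data precision n/σ² = 17/3.
μ̂ = (0.0625·8 + (17/3)·9.72) / (0.0625 + 17/3) = 55.58/(275/48) = 66696/6875 ≈ 9.701.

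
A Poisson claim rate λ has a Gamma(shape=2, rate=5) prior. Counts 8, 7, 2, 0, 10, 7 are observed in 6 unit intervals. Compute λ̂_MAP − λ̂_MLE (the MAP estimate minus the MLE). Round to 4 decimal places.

Σxᵢ = 34. Posterior is Gamma(36, 11); MAP = (36−1)/11 = 35/11 ≈ 3.18182.
MLE = x̄ = 34/6 ≈ 5.66667.
Difference = 35/11 − 34/6 = -82/33 ≈ -2.4848.

MAP − MLE = -2.4848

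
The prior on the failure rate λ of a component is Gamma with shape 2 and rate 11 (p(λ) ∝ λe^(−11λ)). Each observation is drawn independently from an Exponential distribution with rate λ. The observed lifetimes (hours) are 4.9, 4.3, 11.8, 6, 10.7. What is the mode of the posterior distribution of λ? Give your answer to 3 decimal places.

λ̂_MAP = 0.123

The Exponential(rate=λ) likelihood is ∝ λ^n e^(−λΣtᵢ). Here n = 5 and Σtᵢ = 4.9 + 4.3 + 11.8 + 6 + 10.7 = 37.7.
Posterior ∝ λe^(−11λ) · λ^5e^(−37.7λ) = λ^6e^(−48.7λ), i.e. Gamma(7, 48.7).
Mode = (a−1)/b = 6/48.7 ≈ 0.123.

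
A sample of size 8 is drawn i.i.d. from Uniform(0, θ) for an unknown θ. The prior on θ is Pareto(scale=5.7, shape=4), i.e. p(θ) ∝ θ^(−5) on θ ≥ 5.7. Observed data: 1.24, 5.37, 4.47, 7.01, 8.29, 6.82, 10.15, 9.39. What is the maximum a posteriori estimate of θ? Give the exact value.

The Uniform(0, θ) likelihood is θ^(−n) for θ ≥ max(xᵢ), zero otherwise. Here max(xᵢ) = 10.15.
Posterior ∝ θ^(−5) · θ^(−8) = θ^(−13) on θ ≥ max(5.7, 10.15) = 10.15.
This density is strictly decreasing in θ, so the posterior mode lies at the lower boundary of the support.

θ̂_MAP = 10.15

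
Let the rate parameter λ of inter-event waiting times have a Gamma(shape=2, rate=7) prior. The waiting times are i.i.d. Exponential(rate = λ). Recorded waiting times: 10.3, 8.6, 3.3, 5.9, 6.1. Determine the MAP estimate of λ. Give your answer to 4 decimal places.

The Exponential(rate=λ) likelihood is ∝ λ^n e^(−λΣtᵢ). Here n = 5 and Σtᵢ = 10.3 + 8.6 + 3.3 + 5.9 + 6.1 = 34.2.
Posterior ∝ λe^(−7λ) · λ^5e^(−34.2λ) = λ^6e^(−41.2λ), i.e. Gamma(7, 41.2).
Mode = (a−1)/b = 6/41.2 ≈ 0.1456.

λ̂_MAP = 0.1456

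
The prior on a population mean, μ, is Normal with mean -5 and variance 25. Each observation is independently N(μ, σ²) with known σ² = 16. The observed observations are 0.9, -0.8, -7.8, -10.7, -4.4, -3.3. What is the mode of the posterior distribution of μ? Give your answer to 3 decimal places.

μ̂_MAP = -4.413

n = 6; x̄ = (0.9 + (-0.8) + (-7.8) + (-10.7) + (-4.4) + (-3.3))/6 = -26.1/6 = -4.35.
For a Normal prior and Normal likelihood with known variance, the posterior is Normal; its mode equals its mean, the precision-weighted average.
Prior precision 1/σ₀² = 1/25 = 0.04; data precision n/σ² = 6/16 = 0.375.
μ̂ = (0.04·(-5) + 0.375·(-4.35)) / (0.04 + 0.375) = (-1.83125)/0.415 = -1465/332 ≈ -4.413.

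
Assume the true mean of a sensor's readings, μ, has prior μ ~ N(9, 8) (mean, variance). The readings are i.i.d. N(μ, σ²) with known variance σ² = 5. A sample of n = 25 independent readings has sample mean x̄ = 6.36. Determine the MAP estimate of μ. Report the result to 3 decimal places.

n = 25, x̄ = 6.36.
For a Normal prior and Normal likelihood with known variance, the posterior is Normal; its mode equals its mean, the precision-weighted average.
Prior precision 1/σ₀² = 1/8 = 0.125; data precision n/σ² = 25/5 = 5.
μ̂ = (0.125·9 + 5·6.36) / (0.125 + 5) = 32.925/5.125 = 1317/205 ≈ 6.424.

μ̂_MAP = 6.424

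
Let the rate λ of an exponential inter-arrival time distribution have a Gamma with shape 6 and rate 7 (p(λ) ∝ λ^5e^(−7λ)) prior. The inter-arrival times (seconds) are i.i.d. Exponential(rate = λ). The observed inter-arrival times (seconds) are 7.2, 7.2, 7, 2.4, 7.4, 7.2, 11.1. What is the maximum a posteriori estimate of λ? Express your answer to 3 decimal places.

λ̂_MAP = 0.212

The Exponential(rate=λ) likelihood is ∝ λ^n e^(−λΣtᵢ). Here n = 7 and Σtᵢ = 7.2 + 7.2 + 7 + 2.4 + 7.4 + 7.2 + 11.1 = 49.5.
Posterior ∝ λ^5e^(−7λ) · λ^7e^(−49.5λ) = λ^12e^(−56.5λ), i.e. Gamma(13, 56.5).
Mode = (a−1)/b = 12/56.5 ≈ 0.212.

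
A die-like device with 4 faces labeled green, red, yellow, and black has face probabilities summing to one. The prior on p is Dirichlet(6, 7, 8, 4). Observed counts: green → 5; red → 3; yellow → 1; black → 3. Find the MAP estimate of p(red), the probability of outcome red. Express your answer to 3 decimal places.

MAP estimate of p(red) = 0.273

The posterior is Dirichlet(αᵢ + nᵢ) = Dirichlet(11, 10, 9, 7).
For a Dirichlet(a₁,…,a_K) with all aᵢ > 1, the mode has j-th component (aⱼ − 1)/(Σaᵢ − K).
Here Σaᵢ = 37 and K = 4, so p(red) = (10 − 1)/(37 − 4) = 9/33 ≈ 0.273.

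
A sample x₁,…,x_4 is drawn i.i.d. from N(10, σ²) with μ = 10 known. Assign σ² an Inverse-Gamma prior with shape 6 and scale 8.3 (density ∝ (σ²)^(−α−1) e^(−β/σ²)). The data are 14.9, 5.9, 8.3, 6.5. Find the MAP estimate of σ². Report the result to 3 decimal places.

σ̂²_MAP = 4.031

Sum of squared deviations about the known mean: SS = (14.9−10)² + (5.9−10)² + (8.3−10)² + (6.5−10)² = 55.96.
The Normal likelihood contributes (σ²)^(−n/2) exp(−SS/(2σ²)), so the posterior is Inverse-Gamma(α + n/2, β + SS/2) = Inverse-Gamma(8, 36.28).
The mode of Inverse-Gamma(a, b) is b/(a+1) = 36.28/9 ≈ 4.031.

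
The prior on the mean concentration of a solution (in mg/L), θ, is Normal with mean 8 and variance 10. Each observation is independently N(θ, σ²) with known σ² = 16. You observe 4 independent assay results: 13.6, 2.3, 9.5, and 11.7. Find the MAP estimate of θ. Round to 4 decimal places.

θ̂_MAP = 8.9107

n = 4; x̄ = (13.6 + 2.3 + 9.5 + 11.7)/4 = 37.1/4 = 9.275.
For a Normal prior and Normal likelihood with known variance, the posterior is Normal; its mode equals its mean, the precision-weighted average.
Prior precision 1/σ₀² = 1/10 = 0.1; data precision n/σ² = 4/16 = 0.25.
θ̂ = (0.1·8 + 0.25·9.275) / (0.1 + 0.25) = 3.11875/0.35 = 499/56 ≈ 8.9107.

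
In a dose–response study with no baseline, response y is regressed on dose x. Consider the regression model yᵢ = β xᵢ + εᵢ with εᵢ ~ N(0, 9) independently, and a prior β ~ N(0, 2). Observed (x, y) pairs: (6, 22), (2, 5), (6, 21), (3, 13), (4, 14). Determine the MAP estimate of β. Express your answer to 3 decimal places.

log p(β | y) = −Σ(yᵢ − βxᵢ)²/(2·9) − β²/(2·2) + const.
Setting the derivative to zero: Σxᵢ(yᵢ − βxᵢ)/9 − β/2 = 0, so β = Σxᵢyᵢ / (Σxᵢ² + σ²/τ²).
Σxᵢyᵢ = 6·22 + 2·5 + 6·21 + 3·13 + 4·14 = 363; Σxᵢ² = 101; σ²/τ² = 4.5.
β̂_MAP = 363 / (101 + 4.5) = 363/105.5 ≈ 3.441.

β̂_MAP = 3.441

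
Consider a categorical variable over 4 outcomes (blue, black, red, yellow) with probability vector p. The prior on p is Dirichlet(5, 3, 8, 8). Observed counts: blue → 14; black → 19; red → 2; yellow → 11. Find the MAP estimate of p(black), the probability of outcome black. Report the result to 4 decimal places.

MAP estimate of p(black) = 0.3182

The posterior is Dirichlet(αᵢ + nᵢ) = Dirichlet(19, 22, 10, 19).
For a Dirichlet(a₁,…,a_K) with all aᵢ > 1, the mode has j-th component (aⱼ − 1)/(Σaᵢ − K).
Here Σaᵢ = 70 and K = 4, so p(black) = (22 − 1)/(70 − 4) = 21/66 ≈ 0.3182.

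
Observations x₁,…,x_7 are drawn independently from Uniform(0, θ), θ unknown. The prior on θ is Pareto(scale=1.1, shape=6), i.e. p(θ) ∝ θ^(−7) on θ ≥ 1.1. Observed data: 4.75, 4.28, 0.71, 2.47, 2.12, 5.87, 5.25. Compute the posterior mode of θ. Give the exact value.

θ̂_MAP = 5.87

The Uniform(0, θ) likelihood is θ^(−n) for θ ≥ max(xᵢ), zero otherwise. Here max(xᵢ) = 5.87.
Posterior ∝ θ^(−7) · θ^(−7) = θ^(−14) on θ ≥ max(1.1, 5.87) = 5.87.
This density is strictly decreasing in θ, so the posterior mode lies at the lower boundary of the support.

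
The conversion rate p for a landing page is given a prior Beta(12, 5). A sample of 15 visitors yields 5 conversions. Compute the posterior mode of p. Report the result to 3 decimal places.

Prior: Beta(12, 5).
Data: 5 successes in 15 trials. The binomial likelihood contributes p^5(1−p)^10, so the posterior is Beta(12+5, 5+10) = Beta(17, 15).
For Beta(a, b) with a, b > 1 the mode is (a−1)/(a+b−2) = 16/30 ≈ 0.533.

p̂_MAP = 0.533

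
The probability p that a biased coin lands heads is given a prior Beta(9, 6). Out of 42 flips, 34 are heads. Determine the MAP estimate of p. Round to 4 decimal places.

Prior: Beta(9, 6).
Data: 34 successes in 42 trials. The binomial likelihood contributes p^34(1−p)^8, so the posterior is Beta(9+34, 6+8) = Beta(43, 14).
For Beta(a, b) with a, b > 1 the mode is (a−1)/(a+b−2) = 42/55 ≈ 0.7636.

p̂_MAP = 0.7636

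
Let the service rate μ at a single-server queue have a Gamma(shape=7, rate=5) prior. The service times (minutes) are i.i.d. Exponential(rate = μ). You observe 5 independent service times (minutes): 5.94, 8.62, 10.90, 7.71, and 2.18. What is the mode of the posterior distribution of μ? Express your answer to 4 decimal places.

The Exponential(rate=μ) likelihood is ∝ μ^n e^(−μΣtᵢ). Here n = 5 and Σtᵢ = 5.94 + 8.62 + 10.90 + 7.71 + 2.18 = 35.35.
Posterior ∝ μ^6e^(−5μ) · μ^5e^(−35.35μ) = μ^11e^(−40.35μ), i.e. Gamma(12, 40.35).
Mode = (a−1)/b = 11/40.35 ≈ 0.2726.

μ̂_MAP = 0.2726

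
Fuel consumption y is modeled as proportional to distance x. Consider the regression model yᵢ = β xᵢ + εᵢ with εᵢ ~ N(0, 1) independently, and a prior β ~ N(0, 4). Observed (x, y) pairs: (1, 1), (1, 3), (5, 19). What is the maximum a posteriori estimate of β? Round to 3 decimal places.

log p(β | y) = −Σ(yᵢ − βxᵢ)²/(2·1) − β²/(2·4) + const.
Setting the derivative to zero: Σxᵢ(yᵢ − βxᵢ)/1 − β/4 = 0, so β = Σxᵢyᵢ / (Σxᵢ² + σ²/τ²).
Σxᵢyᵢ = 1·1 + 1·3 + 5·19 = 99; Σxᵢ² = 27; σ²/τ² = 0.25.
β̂_MAP = 99 / (27 + 0.25) = 99/27.25 ≈ 3.633.

β̂_MAP = 3.633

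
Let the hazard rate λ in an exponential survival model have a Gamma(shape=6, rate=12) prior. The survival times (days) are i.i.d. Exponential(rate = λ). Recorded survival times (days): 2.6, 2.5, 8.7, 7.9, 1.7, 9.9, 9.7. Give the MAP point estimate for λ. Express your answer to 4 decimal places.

The Exponential(rate=λ) likelihood is ∝ λ^n e^(−λΣtᵢ). Here n = 7 and Σtᵢ = 2.6 + 2.5 + 8.7 + 7.9 + 1.7 + 9.9 + 9.7 = 43.
Posterior ∝ λ^5e^(−12λ) · λ^7e^(−43λ) = λ^12e^(−55λ), i.e. Gamma(13, 55).
Mode = (a−1)/b = 12/55 ≈ 0.2182.

λ̂_MAP = 0.2182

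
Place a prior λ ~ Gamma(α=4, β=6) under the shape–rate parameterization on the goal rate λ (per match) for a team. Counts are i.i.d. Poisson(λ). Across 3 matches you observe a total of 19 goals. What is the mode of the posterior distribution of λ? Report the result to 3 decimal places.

Σxᵢ = 19, n = 3.
Posterior ∝ λ^3e^(−6λ) · λ^19e^(−3λ) = λ^22e^(−9λ), i.e. Gamma(shape=23, rate=9).
The mode of a Gamma(a, b) with a ≥ 1 (shape–rate) is (a−1)/b = 22/9 ≈ 2.444.

λ̂_MAP = 2.444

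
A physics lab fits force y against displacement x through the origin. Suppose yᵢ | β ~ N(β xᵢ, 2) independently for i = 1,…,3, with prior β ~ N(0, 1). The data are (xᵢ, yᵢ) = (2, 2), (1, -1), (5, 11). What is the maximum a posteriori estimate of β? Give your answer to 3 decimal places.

β̂_MAP = 1.813

log p(β | y) = −Σ(yᵢ − βxᵢ)²/(2·2) − β²/(2·1) + const.
Setting the derivative to zero: Σxᵢ(yᵢ − βxᵢ)/2 − β/1 = 0, so β = Σxᵢyᵢ / (Σxᵢ² + σ²/τ²).
Σxᵢyᵢ = 2·2 + 1·(-1) + 5·11 = 58; Σxᵢ² = 30; σ²/τ² = 2.
β̂_MAP = 58 / (30 + 2) = 58/32 ≈ 1.813.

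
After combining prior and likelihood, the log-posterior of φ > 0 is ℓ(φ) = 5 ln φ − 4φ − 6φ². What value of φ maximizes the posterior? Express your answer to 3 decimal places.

ℓ'(φ) = 5/φ − 4 − 12φ. Setting this to zero and multiplying by φ: 12φ² + 4φ − 5 = 0.
φ = (−4 + √(4² + 4·12·5)) / (2·12) = (−4 + √256) / 24 = (−4 + 16)/24 = 1/2.
ℓ''(φ) = −5/φ² − 12 < 0, confirming a maximum.

φ̂_MAP = 0.500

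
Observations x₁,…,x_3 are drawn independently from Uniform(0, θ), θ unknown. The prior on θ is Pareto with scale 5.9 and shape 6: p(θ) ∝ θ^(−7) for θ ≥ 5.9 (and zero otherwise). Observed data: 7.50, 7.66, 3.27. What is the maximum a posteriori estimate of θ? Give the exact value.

θ̂_MAP = 7.66

The Uniform(0, θ) likelihood is θ^(−n) for θ ≥ max(xᵢ), zero otherwise. Here max(xᵢ) = 7.66.
Posterior ∝ θ^(−7) · θ^(−3) = θ^(−10) on θ ≥ max(5.9, 7.66) = 7.66.
This density is strictly decreasing in θ, so the posterior mode lies at the lower boundary of the support.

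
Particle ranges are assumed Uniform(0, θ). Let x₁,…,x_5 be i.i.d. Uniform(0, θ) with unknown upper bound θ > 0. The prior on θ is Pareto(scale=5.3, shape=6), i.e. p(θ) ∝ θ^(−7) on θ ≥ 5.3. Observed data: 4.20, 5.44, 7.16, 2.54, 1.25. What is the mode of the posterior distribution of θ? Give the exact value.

The Uniform(0, θ) likelihood is θ^(−n) for θ ≥ max(xᵢ), zero otherwise. Here max(xᵢ) = 7.16.
Posterior ∝ θ^(−7) · θ^(−5) = θ^(−12) on θ ≥ max(5.3, 7.16) = 7.16.
This density is strictly decreasing in θ, so the posterior mode lies at the lower boundary of the support.

θ̂_MAP = 7.16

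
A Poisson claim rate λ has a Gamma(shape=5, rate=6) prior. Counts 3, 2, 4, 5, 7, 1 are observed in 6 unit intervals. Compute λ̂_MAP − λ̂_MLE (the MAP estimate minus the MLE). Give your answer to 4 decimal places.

MAP − MLE = -1.5000

Σxᵢ = 22. Posterior is Gamma(27, 12); MAP = (27−1)/12 = 26/12 ≈ 2.16667.
MLE = x̄ = 22/6 ≈ 3.66667.
Difference = 26/12 − 22/6 = -3/2 ≈ -1.5000.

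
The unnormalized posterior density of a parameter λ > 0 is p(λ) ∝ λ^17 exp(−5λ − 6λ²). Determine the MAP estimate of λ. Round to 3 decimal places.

ℓ'(λ) = 17/λ − 5 − 12λ. Setting this to zero and multiplying by λ: 12λ² + 5λ − 17 = 0.
λ = (−5 + √(5² + 4·12·17)) / (2·12) = (−5 + √841) / 24 = (−5 + 29)/24 = 1.
ℓ''(λ) = −17/λ² − 12 < 0, confirming a maximum.

λ̂_MAP = 1.000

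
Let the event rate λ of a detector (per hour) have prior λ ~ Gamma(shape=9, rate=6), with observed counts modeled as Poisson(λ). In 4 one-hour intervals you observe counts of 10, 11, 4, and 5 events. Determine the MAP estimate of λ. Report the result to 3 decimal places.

λ̂_MAP = 3.800

Σxᵢ = 10+11+4+5 = 30, with n = 4.
Posterior ∝ λ^8e^(−6λ) · λ^30e^(−4λ) = λ^38e^(−10λ), i.e. Gamma(shape=39, rate=10).
The mode of a Gamma(a, b) with a ≥ 1 (shape–rate) is (a−1)/b = 38/10 ≈ 3.800.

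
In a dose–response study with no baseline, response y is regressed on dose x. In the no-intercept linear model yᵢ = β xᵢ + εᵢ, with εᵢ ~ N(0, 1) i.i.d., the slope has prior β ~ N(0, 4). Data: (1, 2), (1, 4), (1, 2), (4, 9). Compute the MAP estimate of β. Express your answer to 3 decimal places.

log p(β | y) = −Σ(yᵢ − βxᵢ)²/(2·1) − β²/(2·4) + const.
Setting the derivative to zero: Σxᵢ(yᵢ − βxᵢ)/1 − β/4 = 0, so β = Σxᵢyᵢ / (Σxᵢ² + σ²/τ²).
Σxᵢyᵢ = 1·2 + 1·4 + 1·2 + 4·9 = 44; Σxᵢ² = 19; σ²/τ² = 0.25.
β̂_MAP = 44 / (19 + 0.25) = 44/19.25 ≈ 2.286.

β̂_MAP = 2.286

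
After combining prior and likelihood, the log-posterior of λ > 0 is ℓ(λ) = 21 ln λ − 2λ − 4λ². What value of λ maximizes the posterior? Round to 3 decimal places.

ℓ'(λ) = 21/λ − 2 − 8λ. Setting this to zero and multiplying by λ: 8λ² + 2λ − 21 = 0.
λ = (−2 + √(2² + 4·8·21)) / (2·8) = (−2 + √676) / 16 = (−2 + 26)/16 = 3/2.
ℓ''(λ) = −21/λ² − 8 < 0, confirming a maximum.

λ̂_MAP = 1.500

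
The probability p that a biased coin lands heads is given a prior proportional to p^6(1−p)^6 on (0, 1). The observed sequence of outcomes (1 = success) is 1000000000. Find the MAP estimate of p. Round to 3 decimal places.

The prior density ∝ p^6(1−p)^6 is the kernel of Beta(7, 7).
Data: 1 success in 10 trials (from the sequence). The binomial likelihood contributes p(1−p)^9, so the posterior is Beta(7+1, 7+9) = Beta(8, 16).
For Beta(a, b) with a, b > 1 the mode is (a−1)/(a+b−2) = 7/22 ≈ 0.318.

p̂_MAP = 0.318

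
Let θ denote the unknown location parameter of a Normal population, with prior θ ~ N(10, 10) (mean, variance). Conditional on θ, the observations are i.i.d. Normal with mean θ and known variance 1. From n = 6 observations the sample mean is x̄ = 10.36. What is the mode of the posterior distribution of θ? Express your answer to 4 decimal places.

n = 6, x̄ = 10.36.
For a Normal prior and Normal likelihood with known variance, the posterior is Normal; its mode equals its mean, the precision-weighted average.
Prior precision 1/σ₀² = 1/10 = 0.1; data precision n/σ² = 6/1 = 6.
θ̂ = (0.1·10 + 6·10.36) / (0.1 + 6) = 63.16/6.1 = 3158/305 ≈ 10.3541.

θ̂_MAP = 10.3541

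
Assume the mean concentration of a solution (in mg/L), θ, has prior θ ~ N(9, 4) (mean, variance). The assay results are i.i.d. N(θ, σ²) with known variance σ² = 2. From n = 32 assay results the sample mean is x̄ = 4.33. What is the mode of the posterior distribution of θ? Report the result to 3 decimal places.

n = 32, x̄ = 4.33.
For a Normal prior and Normal likelihood with known variance, the posterior is Normal; its mode equals its mean, the precision-weighted average.
Prior precision 1/σ₀² = 1/4 = 0.25; data precision n/σ² = 32/2 = 16.
θ̂ = (0.25·9 + 16·4.33) / (0.25 + 16) = 71.53/16.25 = 7153/1625 ≈ 4.402.

θ̂_MAP = 4.402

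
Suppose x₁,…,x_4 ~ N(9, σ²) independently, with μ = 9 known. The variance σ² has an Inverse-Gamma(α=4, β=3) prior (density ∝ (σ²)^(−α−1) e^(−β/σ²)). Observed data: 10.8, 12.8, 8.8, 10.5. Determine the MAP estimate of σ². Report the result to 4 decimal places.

Sum of squared deviations about the known mean: SS = (10.8−9)² + (12.8−9)² + (8.8−9)² + (10.5−9)² = 19.97.
The Normal likelihood contributes (σ²)^(−n/2) exp(−SS/(2σ²)), so the posterior is Inverse-Gamma(α + n/2, β + SS/2) = Inverse-Gamma(6, 12.985).
The mode of Inverse-Gamma(a, b) is b/(a+1) = 12.985/7 ≈ 1.8550.

σ̂²_MAP = 1.8550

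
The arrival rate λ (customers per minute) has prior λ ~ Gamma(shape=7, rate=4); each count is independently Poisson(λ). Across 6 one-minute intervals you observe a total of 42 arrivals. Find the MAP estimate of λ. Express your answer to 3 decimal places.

λ̂_MAP = 4.800

Σxᵢ = 42, n = 6.
Posterior ∝ λ^6e^(−4λ) · λ^42e^(−6λ) = λ^48e^(−10λ), i.e. Gamma(shape=49, rate=10).
The mode of a Gamma(a, b) with a ≥ 1 (shape–rate) is (a−1)/b = 48/10 ≈ 4.800.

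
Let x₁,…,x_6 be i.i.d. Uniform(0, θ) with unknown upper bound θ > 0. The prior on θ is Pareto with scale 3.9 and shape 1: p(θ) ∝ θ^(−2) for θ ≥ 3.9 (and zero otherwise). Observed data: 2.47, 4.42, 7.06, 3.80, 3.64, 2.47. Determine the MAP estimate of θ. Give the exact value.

The Uniform(0, θ) likelihood is θ^(−n) for θ ≥ max(xᵢ), zero otherwise. Here max(xᵢ) = 7.06.
Posterior ∝ θ^(−2) · θ^(−6) = θ^(−8) on θ ≥ max(3.9, 7.06) = 7.06.
This density is strictly decreasing in θ, so the posterior mode lies at the lower boundary of the support.

θ̂_MAP = 7.06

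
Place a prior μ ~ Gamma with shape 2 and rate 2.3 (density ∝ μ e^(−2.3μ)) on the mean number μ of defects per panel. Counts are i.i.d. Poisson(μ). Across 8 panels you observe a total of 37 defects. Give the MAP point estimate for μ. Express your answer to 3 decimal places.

μ̂_MAP = 3.689

Σxᵢ = 37, n = 8.
Posterior ∝ μe^(−2.3μ) · μ^37e^(−8μ) = μ^38e^(−10.3μ), i.e. Gamma(shape=39, rate=10.3).
The mode of a Gamma(a, b) with a ≥ 1 (shape–rate) is (a−1)/b = 38/10.3 ≈ 3.689.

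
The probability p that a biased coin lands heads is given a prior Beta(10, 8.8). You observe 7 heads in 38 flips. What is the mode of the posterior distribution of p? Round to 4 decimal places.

Prior: Beta(10, 8.8).
Data: 7 successes in 38 trials. The binomial likelihood contributes p^7(1−p)^31, so the posterior is Beta(10+7, 8.8+31) = Beta(17, 39.8).
For Beta(a, b) with a, b > 1 the mode is (a−1)/(a+b−2) = 16/54.8 ≈ 0.2920.

p̂_MAP = 0.2920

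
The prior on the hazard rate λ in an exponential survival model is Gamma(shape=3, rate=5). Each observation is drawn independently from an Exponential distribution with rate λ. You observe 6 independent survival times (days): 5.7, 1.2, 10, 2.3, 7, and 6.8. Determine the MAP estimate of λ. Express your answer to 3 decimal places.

The Exponential(rate=λ) likelihood is ∝ λ^n e^(−λΣtᵢ). Here n = 6 and Σtᵢ = 5.7 + 1.2 + 10 + 2.3 + 7 + 6.8 = 33.
Posterior ∝ λ^2e^(−5λ) · λ^6e^(−33λ) = λ^8e^(−38λ), i.e. Gamma(9, 38).
Mode = (a−1)/b = 8/38 ≈ 0.211.

λ̂_MAP = 0.211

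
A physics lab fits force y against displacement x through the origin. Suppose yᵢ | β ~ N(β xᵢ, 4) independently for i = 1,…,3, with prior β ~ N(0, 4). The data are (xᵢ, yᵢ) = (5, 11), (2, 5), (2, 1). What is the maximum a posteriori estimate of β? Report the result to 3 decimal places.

β̂_MAP = 1.971

log p(β | y) = −Σ(yᵢ − βxᵢ)²/(2·4) − β²/(2·4) + const.
Setting the derivative to zero: Σxᵢ(yᵢ − βxᵢ)/4 − β/4 = 0, so β = Σxᵢyᵢ / (Σxᵢ² + σ²/τ²).
Σxᵢyᵢ = 5·11 + 2·5 + 2·1 = 67; Σxᵢ² = 33; σ²/τ² = 1.
β̂_MAP = 67 / (33 + 1) = 67/34 ≈ 1.971.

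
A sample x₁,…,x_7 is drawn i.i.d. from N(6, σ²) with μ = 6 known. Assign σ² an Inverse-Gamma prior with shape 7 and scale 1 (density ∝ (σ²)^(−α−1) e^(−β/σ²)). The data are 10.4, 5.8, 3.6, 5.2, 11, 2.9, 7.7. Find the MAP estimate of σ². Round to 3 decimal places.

σ̂²_MAP = 2.839

Sum of squared deviations about the known mean: SS = (10.4−6)² + (5.8−6)² + (3.6−6)² + (5.2−6)² + (11−6)² + (2.9−6)² + (7.7−6)² = 63.3.
The Normal likelihood contributes (σ²)^(−n/2) exp(−SS/(2σ²)), so the posterior is Inverse-Gamma(α + n/2, β + SS/2) = Inverse-Gamma(10.5, 32.65).
The mode of Inverse-Gamma(a, b) is b/(a+1) = 32.65/11.5 ≈ 2.839.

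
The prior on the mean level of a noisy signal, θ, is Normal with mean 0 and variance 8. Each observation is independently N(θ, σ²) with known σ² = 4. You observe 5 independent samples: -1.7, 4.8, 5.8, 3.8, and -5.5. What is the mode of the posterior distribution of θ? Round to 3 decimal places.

θ̂_MAP = 1.309

n = 5; x̄ = ((-1.7) + 4.8 + 5.8 + 3.8 + (-5.5))/5 = 7.2/5 = 1.44.
For a Normal prior and Normal likelihood with known variance, the posterior is Normal; its mode equals its mean, the precision-weighted average.
Prior precision 1/σ₀² = 1/8 = 0.125; data precision n/σ² = 5/4 = 1.25.
θ̂ = (0.125·0 + 1.25·1.44) / (0.125 + 1.25) = 1.8/1.375 = 72/55 ≈ 1.309.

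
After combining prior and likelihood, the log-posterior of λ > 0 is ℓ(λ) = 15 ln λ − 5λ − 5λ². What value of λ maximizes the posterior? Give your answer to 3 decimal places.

ℓ'(λ) = 15/λ − 5 − 10λ. Setting this to zero and multiplying by λ: 10λ² + 5λ − 15 = 0.
λ = (−5 + √(5² + 4·10·15)) / (2·10) = (−5 + √625) / 20 = (−5 + 25)/20 = 1.
ℓ''(λ) = −15/λ² − 10 < 0, confirming a maximum.

λ̂_MAP = 1.000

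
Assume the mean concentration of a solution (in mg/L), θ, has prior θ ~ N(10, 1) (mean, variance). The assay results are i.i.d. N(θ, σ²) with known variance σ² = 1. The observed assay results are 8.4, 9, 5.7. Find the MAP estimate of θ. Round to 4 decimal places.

n = 3; x̄ = (8.4 + 9 + 5.7)/3 = 23.1/3 = 7.7.
For a Normal prior and Normal likelihood with known variance, the posterior is Normal; its mode equals its mean, the precision-weighted average.
Prior precision 1/σ₀² = 1/1 = 1; data precision n/σ² = 3/1 = 3.
θ̂ = (1·10 + 3·7.7) / (1 + 3) = 33.1/4 = 8.2750.

θ̂_MAP = 8.2750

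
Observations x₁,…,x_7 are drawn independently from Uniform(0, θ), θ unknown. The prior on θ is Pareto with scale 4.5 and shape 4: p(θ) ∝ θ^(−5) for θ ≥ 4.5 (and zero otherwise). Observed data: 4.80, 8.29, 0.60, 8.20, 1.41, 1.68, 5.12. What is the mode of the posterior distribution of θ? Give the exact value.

θ̂_MAP = 8.29

The Uniform(0, θ) likelihood is θ^(−n) for θ ≥ max(xᵢ), zero otherwise. Here max(xᵢ) = 8.29.
Posterior ∝ θ^(−5) · θ^(−7) = θ^(−12) on θ ≥ max(4.5, 8.29) = 8.29.
This density is strictly decreasing in θ, so the posterior mode lies at the lower boundary of the support.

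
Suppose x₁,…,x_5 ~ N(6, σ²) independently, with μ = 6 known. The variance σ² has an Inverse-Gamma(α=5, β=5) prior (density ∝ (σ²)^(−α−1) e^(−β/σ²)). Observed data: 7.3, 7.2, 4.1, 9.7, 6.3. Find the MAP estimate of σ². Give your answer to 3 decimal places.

σ̂²_MAP = 1.795

Sum of squared deviations about the known mean: SS = (7.3−6)² + (7.2−6)² + (4.1−6)² + (9.7−6)² + (6.3−6)² = 20.52.
The Normal likelihood contributes (σ²)^(−n/2) exp(−SS/(2σ²)), so the posterior is Inverse-Gamma(α + n/2, β + SS/2) = Inverse-Gamma(7.5, 15.26).
The mode of Inverse-Gamma(a, b) is b/(a+1) = 15.26/8.5 ≈ 1.795.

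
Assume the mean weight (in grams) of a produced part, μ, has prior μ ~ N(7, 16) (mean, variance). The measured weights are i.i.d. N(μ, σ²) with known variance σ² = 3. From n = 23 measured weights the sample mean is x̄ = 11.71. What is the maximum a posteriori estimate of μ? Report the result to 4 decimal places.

n = 23, x̄ = 11.71.
For a Normal prior and Normal likelihood with known variance, the posterior is Normal; its mode equals its mean, the precision-weighted average.
Prior precision 1/σ₀² = 1/16 = 0.0625; data precision n/σ² = 23/3.
μ̂ = (0.0625·7 + (23/3)·11.71) / (0.0625 + 23/3) = (108257/1200)/(371/48) = 108257/9275 ≈ 11.6719.

μ̂_MAP = 11.6719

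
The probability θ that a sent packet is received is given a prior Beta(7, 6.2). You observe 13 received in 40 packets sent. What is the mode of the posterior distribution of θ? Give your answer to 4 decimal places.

θ̂_MAP = 0.3711

Prior: Beta(7, 6.2).
Data: 13 successes in 40 trials. The binomial likelihood contributes θ^13(1−θ)^27, so the posterior is Beta(7+13, 6.2+27) = Beta(20, 33.2).
For Beta(a, b) with a, b > 1 the mode is (a−1)/(a+b−2) = 19/51.2 ≈ 0.3711.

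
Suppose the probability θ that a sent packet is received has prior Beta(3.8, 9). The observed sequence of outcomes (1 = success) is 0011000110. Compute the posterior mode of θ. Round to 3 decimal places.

θ̂_MAP = 0.327

Prior: Beta(3.8, 9).
Data: 4 successes in 10 trials (from the sequence). The binomial likelihood contributes θ^4(1−θ)^6, so the posterior is Beta(3.8+4, 9+6) = Beta(7.8, 15).
For Beta(a, b) with a, b > 1 the mode is (a−1)/(a+b−2) = 6.8/20.8 ≈ 0.327.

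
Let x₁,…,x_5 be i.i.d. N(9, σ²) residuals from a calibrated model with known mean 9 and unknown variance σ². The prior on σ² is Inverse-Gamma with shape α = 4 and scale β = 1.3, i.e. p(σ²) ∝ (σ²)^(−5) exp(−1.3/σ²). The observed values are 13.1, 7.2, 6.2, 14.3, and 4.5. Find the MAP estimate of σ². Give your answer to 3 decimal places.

Sum of squared deviations about the known mean: SS = (13.1−9)² + (7.2−9)² + (6.2−9)² + (14.3−9)² + (4.5−9)² = 76.23.
The Normal likelihood contributes (σ²)^(−n/2) exp(−SS/(2σ²)), so the posterior is Inverse-Gamma(α + n/2, β + SS/2) = Inverse-Gamma(6.5, 39.415).
The mode of Inverse-Gamma(a, b) is b/(a+1) = 39.415/7.5 ≈ 5.255.

σ̂²_MAP = 5.255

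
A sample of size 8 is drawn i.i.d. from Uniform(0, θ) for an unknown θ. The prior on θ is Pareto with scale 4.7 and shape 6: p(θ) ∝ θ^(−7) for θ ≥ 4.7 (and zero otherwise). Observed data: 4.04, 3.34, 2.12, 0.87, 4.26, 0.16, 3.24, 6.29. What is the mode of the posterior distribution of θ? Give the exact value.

θ̂_MAP = 6.29

The Uniform(0, θ) likelihood is θ^(−n) for θ ≥ max(xᵢ), zero otherwise. Here max(xᵢ) = 6.29.
Posterior ∝ θ^(−7) · θ^(−8) = θ^(−15) on θ ≥ max(4.7, 6.29) = 6.29.
This density is strictly decreasing in θ, so the posterior mode lies at the lower boundary of the support.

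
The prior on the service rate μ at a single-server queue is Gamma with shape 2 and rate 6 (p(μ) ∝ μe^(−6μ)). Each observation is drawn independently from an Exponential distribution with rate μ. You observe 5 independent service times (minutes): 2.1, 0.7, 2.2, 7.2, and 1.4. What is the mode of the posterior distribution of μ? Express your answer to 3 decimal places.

The Exponential(rate=μ) likelihood is ∝ μ^n e^(−μΣtᵢ). Here n = 5 and Σtᵢ = 2.1 + 0.7 + 2.2 + 7.2 + 1.4 = 13.6.
Posterior ∝ μe^(−6μ) · μ^5e^(−13.6μ) = μ^6e^(−19.6μ), i.e. Gamma(7, 19.6).
Mode = (a−1)/b = 6/19.6 ≈ 0.306.

μ̂_MAP = 0.306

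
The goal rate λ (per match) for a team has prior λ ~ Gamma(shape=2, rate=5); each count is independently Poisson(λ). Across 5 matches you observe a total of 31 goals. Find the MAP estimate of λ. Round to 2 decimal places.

Σxᵢ = 31, n = 5.
Posterior ∝ λe^(−5λ) · λ^31e^(−5λ) = λ^32e^(−10λ), i.e. Gamma(shape=33, rate=10).
The mode of a Gamma(a, b) with a ≥ 1 (shape–rate) is (a−1)/b = 32/10 ≈ 3.20.

λ̂_MAP = 3.20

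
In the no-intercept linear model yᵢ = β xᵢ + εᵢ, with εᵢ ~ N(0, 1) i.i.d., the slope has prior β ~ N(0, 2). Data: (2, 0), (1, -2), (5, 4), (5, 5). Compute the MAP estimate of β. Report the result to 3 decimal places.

β̂_MAP = 0.775

log p(β | y) = −Σ(yᵢ − βxᵢ)²/(2·1) − β²/(2·2) + const.
Setting the derivative to zero: Σxᵢ(yᵢ − βxᵢ)/1 − β/2 = 0, so β = Σxᵢyᵢ / (Σxᵢ² + σ²/τ²).
Σxᵢyᵢ = 2·0 + 1·(-2) + 5·4 + 5·5 = 43; Σxᵢ² = 55; σ²/τ² = 0.5.
β̂_MAP = 43 / (55 + 0.5) = 43/55.5 ≈ 0.775.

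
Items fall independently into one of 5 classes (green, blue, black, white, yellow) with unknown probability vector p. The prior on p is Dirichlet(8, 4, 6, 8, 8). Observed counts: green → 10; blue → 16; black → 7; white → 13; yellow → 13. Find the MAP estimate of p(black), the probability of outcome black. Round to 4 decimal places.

MAP estimate of p(black) = 0.1364

The posterior is Dirichlet(αᵢ + nᵢ) = Dirichlet(18, 20, 13, 21, 21).
For a Dirichlet(a₁,…,a_K) with all aᵢ > 1, the mode has j-th component (aⱼ − 1)/(Σaᵢ − K).
Here Σaᵢ = 93 and K = 5, so p(black) = (13 − 1)/(93 − 5) = 12/88 ≈ 0.1364.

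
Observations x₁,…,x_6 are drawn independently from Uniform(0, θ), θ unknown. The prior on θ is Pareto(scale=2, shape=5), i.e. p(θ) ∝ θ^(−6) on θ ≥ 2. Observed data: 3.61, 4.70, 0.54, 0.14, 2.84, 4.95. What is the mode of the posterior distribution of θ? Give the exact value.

θ̂_MAP = 4.95

The Uniform(0, θ) likelihood is θ^(−n) for θ ≥ max(xᵢ), zero otherwise. Here max(xᵢ) = 4.95.
Posterior ∝ θ^(−6) · θ^(−6) = θ^(−12) on θ ≥ max(2, 4.95) = 4.95.
This density is strictly decreasing in θ, so the posterior mode lies at the lower boundary of the support.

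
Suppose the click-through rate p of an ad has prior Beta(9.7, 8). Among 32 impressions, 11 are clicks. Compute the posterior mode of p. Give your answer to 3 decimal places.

p̂_MAP = 0.413

Prior: Beta(9.7, 8).
Data: 11 successes in 32 trials. The binomial likelihood contributes p^11(1−p)^21, so the posterior is Beta(9.7+11, 8+21) = Beta(20.7, 29).
For Beta(a, b) with a, b > 1 the mode is (a−1)/(a+b−2) = 19.7/47.7 ≈ 0.413.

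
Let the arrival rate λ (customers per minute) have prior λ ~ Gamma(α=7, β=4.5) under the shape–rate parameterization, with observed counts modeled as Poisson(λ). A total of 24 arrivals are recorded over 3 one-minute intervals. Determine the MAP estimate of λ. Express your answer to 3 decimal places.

Σxᵢ = 24, n = 3.
Posterior ∝ λ^6e^(−4.5λ) · λ^24e^(−3λ) = λ^30e^(−7.5λ), i.e. Gamma(shape=31, rate=7.5).
The mode of a Gamma(a, b) with a ≥ 1 (shape–rate) is (a−1)/b = 30/7.5 ≈ 4.000.

λ̂_MAP = 4.000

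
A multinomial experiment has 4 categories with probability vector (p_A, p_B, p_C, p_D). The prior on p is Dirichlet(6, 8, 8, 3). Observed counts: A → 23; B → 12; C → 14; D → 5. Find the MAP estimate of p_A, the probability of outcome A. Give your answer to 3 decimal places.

MAP estimate of p_A = 0.373

The posterior is Dirichlet(αᵢ + nᵢ) = Dirichlet(29, 20, 22, 8).
For a Dirichlet(a₁,…,a_K) with all aᵢ > 1, the mode has j-th component (aⱼ − 1)/(Σaᵢ − K).
Here Σaᵢ = 79 and K = 4, so p_A = (29 − 1)/(79 − 4) = 28/75 ≈ 0.373.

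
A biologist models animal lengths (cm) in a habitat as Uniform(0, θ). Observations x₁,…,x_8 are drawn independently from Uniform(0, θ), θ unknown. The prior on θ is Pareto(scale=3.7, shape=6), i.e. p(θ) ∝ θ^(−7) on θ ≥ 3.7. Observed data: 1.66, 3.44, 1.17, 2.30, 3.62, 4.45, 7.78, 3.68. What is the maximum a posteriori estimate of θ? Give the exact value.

θ̂_MAP = 7.78

The Uniform(0, θ) likelihood is θ^(−n) for θ ≥ max(xᵢ), zero otherwise. Here max(xᵢ) = 7.78.
Posterior ∝ θ^(−7) · θ^(−8) = θ^(−15) on θ ≥ max(3.7, 7.78) = 7.78.
This density is strictly decreasing in θ, so the posterior mode lies at the lower boundary of the support.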